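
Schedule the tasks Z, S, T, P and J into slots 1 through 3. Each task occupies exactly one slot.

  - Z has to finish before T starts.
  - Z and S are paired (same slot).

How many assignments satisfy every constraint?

27

Splitting on Z: it can be 1 (18), 2 (9). Listing each branch's schedules as (S, T, P, J):
Z=1: (1,2,1,1) (1,2,1,2) (1,2,1,3) (1,2,2,1) (1,2,2,2) (1,2,2,3) (1,2,3,1) (1,2,3,2) (1,2,3,3) (1,3,1,1) (1,3,1,2) (1,3,1,3) (1,3,2,1) (1,3,2,2) (1,3,2,3) (1,3,3,1) (1,3,3,2) (1,3,3,3) — 18.
Z=2: (2,3,1,1) (2,3,1,2) (2,3,1,3) (2,3,2,1) (2,3,2,2) (2,3,2,3) (2,3,3,1) (2,3,3,2) (2,3,3,3) — 9.
Summing: 18 + 9 = 27.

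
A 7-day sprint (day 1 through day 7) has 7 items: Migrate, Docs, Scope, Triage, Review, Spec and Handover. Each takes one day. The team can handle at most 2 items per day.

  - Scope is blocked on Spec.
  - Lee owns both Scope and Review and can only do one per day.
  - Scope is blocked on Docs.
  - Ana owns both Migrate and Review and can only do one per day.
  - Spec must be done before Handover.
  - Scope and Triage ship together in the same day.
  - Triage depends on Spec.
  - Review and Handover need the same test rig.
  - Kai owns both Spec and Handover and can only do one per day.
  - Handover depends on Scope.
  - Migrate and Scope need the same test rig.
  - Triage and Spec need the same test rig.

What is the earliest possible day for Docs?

day 1

Downstream work caps Docs at day 5.
Docs at day 1 is achievable: Handover in day 3, Triage in day 2, Scope in day 2, Migrate in day 3, Spec in day 1, Docs in day 1, Review in day 4.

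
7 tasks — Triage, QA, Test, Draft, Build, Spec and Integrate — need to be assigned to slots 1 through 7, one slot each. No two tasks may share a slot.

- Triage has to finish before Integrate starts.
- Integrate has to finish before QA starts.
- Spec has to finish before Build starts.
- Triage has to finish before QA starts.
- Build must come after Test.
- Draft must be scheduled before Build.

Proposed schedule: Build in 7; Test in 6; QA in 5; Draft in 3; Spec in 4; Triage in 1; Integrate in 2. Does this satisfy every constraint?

Valid

Spec has to finish before Build starts — holds.
Draft must be scheduled before Build — holds.
No two tasks may share a slot — holds.
Triage has to finish before Integrate starts — holds.
Triage has to finish before QA starts — holds.
Build must come after Test — holds.
Integrate has to finish before QA starts — holds.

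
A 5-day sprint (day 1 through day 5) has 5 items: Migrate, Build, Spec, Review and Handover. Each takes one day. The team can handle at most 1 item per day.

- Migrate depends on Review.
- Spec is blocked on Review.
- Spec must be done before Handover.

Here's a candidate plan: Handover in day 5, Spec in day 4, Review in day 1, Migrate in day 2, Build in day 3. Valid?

Valid

Spec must be done before Handover — holds.
Spec is blocked on Review — holds.
The team can handle at most 1 item per day — holds.
Migrate depends on Review — holds.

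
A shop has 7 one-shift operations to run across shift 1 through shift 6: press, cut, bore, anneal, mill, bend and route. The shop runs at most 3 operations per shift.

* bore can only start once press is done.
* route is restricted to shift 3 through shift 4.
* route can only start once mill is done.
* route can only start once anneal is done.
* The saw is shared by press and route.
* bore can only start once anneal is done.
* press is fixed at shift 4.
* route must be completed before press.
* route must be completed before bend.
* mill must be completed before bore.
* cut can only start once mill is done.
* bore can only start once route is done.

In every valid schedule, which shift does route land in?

route's window is shift 3–shift 4.
press is fixed at shift 4, and route can't share a shift with press.
So route must be shift 3.

shift 3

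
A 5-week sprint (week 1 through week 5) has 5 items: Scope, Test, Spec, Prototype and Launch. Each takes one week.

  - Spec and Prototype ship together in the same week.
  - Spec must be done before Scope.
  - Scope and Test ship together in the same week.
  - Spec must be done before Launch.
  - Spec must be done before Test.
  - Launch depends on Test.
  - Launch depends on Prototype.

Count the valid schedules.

10

Splitting on Scope: it can be week 2 (3), week 3 (4), week 4 (3). Listing each branch's schedules as (Test, Spec, Prototype, Launch) by week number:
Scope=week 2: (2,1,1,3) (2,1,1,4) (2,1,1,5) — 3.
Scope=week 3: (3,1,1,4) (3,1,1,5) (3,2,2,4) (3,2,2,5) — 4.
Scope=week 4: (4,1,1,5) (4,2,2,5) (4,3,3,5) — 3.
Summing: 3 + 4 + 3 = 10.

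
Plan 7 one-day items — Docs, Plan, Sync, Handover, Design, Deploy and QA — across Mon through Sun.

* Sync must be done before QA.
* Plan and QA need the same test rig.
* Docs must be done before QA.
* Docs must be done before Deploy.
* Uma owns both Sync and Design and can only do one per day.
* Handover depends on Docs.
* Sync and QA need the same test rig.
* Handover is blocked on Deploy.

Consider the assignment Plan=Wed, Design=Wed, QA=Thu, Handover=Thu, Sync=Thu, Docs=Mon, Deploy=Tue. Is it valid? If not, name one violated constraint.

Invalid. Sync and QA need the same test rig.

Docs must be done before Deploy — holds.
Sync and QA need the same test rig — violated.
Handover depends on Docs — holds.
Sync must be done before QA — violated.
Uma owns both Sync and Design and can only do one per day — holds.
Docs must be done before QA — holds.
Handover is blocked on Deploy — holds.
Plan and QA need the same test rig — holds.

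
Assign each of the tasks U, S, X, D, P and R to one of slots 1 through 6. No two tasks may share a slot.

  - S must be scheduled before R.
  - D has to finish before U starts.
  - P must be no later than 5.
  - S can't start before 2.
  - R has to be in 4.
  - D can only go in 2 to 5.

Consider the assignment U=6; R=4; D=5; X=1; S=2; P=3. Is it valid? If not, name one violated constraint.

No two tasks may share a slot — holds.
S must be scheduled before R — holds.
S can't start before 2 — holds.
R has to be in 4 — holds.
D has to finish before U starts — holds.
P must be no later than 5 — holds.
D can only go in 2 to 5 — holds.

Yes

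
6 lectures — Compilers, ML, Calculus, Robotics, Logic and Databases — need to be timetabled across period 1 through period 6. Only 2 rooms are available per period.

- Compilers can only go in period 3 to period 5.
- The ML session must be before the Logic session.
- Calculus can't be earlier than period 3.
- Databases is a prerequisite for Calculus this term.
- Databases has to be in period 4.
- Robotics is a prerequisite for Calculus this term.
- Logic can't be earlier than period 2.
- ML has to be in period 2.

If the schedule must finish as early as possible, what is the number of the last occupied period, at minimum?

period 5

The precedence chain requires at least 2 distinct periods.
With at most 2 per period and 6 lectures, at least 3 periods are needed.
Propagating the time windows through the other constraints, Calculus can't land before period 5, so the schedule must run through at least period 5.
5 works (last occupied period: period 5): for example Logic=period 3, ML=period 2, Databases=period 4, Calculus=period 5, Compilers=period 3, Robotics=period 1.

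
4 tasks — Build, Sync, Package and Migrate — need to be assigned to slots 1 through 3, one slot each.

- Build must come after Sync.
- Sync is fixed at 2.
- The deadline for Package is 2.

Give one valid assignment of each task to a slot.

Build -> 3; Sync -> 2; Package -> 1; Migrate -> 1

Checking: Sync(2) before Build(3); Package=1 in [1,2]; Sync=2 in [2,2].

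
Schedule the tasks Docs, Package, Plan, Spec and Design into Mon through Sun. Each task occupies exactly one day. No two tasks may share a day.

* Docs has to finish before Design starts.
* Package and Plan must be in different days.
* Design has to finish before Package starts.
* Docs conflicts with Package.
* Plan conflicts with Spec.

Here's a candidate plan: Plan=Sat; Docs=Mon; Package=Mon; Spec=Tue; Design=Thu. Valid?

Design has to finish before Package starts — violated.
Plan conflicts with Spec — holds.
No two tasks may share a day — violated.
Package and Plan must be in different days — holds.
Docs has to finish before Design starts — holds.
Docs conflicts with Package — violated.

No — it violates: Docs conflicts with Package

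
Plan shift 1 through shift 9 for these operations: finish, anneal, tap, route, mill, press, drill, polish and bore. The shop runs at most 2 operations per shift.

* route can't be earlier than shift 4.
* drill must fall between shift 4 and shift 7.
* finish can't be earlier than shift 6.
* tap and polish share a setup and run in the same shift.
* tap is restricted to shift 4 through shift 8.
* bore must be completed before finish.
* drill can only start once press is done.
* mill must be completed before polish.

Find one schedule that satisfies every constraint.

anneal -> shift 2, drill -> shift 4, polish -> shift 5, finish -> shift 6, press -> shift 1, mill -> shift 1, route -> shift 4, tap -> shift 5, bore -> shift 2

Checking: press(shift 1) before drill(shift 4); mill(shift 1) before polish(shift 5); bore(shift 2) before finish(shift 6); tap = polish = shift 5; tap=shift 5 in [shift 4,shift 8]; drill=shift 4 in [shift 4,shift 7]; route=shift 4 in [shift 4,shift 9]; finish=shift 6 in [shift 6,shift 9]; max 2 per shift (cap 2).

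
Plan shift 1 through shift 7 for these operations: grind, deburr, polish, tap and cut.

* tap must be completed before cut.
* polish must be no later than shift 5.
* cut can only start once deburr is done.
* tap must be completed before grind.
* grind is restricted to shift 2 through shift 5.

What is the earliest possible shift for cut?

Precedence pushes cut to at least shift 2.
cut at shift 2 is achievable: grind -> shift 2, polish -> shift 1, deburr -> shift 1, tap -> shift 1, cut -> shift 2.

shift 2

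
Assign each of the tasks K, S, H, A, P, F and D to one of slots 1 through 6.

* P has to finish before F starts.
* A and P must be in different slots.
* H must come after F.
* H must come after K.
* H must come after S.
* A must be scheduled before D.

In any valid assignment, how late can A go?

5

Downstream work caps A at 5.
A at 5 is achievable: P=1; H=3; A=5; S=1; F=2; D=6; K=1.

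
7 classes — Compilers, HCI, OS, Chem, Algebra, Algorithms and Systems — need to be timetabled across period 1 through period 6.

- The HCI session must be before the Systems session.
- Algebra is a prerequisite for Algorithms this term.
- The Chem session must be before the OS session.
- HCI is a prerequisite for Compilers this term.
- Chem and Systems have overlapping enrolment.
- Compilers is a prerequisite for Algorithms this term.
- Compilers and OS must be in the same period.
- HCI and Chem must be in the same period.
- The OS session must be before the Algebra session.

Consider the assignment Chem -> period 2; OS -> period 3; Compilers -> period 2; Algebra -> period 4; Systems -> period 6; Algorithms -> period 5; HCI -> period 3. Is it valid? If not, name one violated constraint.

No. HCI is a prerequisite for Compilers this term is not satisfied.

Chem and Systems have overlapping enrolment — holds.
Compilers is a prerequisite for Algorithms this term — holds.
The Chem session must be before the OS session — holds.
HCI is a prerequisite for Compilers this term — violated.
HCI and Chem must be in the same period — violated.
Compilers and OS must be in the same period — violated.
The OS session must be before the Algebra session — holds.
Algebra is a prerequisite for Algorithms this term — holds.
The HCI session must be before the Systems session — holds.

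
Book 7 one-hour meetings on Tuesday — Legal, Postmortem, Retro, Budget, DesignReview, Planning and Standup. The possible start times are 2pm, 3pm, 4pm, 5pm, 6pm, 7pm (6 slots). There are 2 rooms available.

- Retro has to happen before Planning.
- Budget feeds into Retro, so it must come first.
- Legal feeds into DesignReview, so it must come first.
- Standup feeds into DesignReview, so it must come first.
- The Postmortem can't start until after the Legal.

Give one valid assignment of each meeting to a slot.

DesignReview -> 4pm, Postmortem -> 4pm, Planning -> 5pm, Legal -> 2pm, Budget -> 2pm, Standup -> 3pm, Retro -> 3pm

Checking: Retro(3pm) before Planning(5pm); Standup(3pm) before DesignReview(4pm); Legal(2pm) before DesignReview(4pm); Legal(2pm) before Postmortem(4pm); Budget(2pm) before Retro(3pm); max 2 per slot (cap 2).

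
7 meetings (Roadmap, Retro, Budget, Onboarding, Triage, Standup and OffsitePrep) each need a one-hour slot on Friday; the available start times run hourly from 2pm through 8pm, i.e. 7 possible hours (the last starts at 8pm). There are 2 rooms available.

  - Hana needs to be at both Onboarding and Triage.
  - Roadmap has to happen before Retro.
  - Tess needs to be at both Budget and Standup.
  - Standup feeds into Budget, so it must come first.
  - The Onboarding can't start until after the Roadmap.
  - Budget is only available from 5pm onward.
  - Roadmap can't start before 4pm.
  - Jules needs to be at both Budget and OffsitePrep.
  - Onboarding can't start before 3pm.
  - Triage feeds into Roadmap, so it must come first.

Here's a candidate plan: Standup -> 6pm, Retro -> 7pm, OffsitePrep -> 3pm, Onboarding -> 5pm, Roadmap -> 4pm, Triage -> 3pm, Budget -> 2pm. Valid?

No — it violates: Budget is only available from 5pm onward

Tess needs to be at both Budget and Standup — holds.
Roadmap can't start before 4pm — holds.
Triage feeds into Roadmap, so it must come first — holds.
Jules needs to be at both Budget and OffsitePrep — holds.
Standup feeds into Budget, so it must come first — violated.
Budget is only available from 5pm onward — violated.
Onboarding can't start before 3pm — holds.
There are 2 rooms available — holds.
Roadmap has to happen before Retro — holds.
The Onboarding can't start until after the Roadmap — holds.
Hana needs to be at both Onboarding and Triage — holds.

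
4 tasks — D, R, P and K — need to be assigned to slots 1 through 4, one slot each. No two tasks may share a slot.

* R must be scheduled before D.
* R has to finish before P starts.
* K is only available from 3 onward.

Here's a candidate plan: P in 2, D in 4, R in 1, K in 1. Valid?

No two tasks may share a slot — violated.
R must be scheduled before D — holds.
K is only available from 3 onward — violated.
R has to finish before P starts — holds.

No. K is only available from 3 onward is not satisfied.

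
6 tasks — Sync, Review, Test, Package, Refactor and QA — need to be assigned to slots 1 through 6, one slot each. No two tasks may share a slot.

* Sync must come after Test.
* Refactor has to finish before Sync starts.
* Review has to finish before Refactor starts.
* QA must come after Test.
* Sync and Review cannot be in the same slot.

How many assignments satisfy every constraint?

Splitting on Sync: it can be 4 (6), 5 (18), 6 (30). Listing each branch's schedules as (Review, Test, Package, Refactor, QA):
Sync=4: (1,2,5,3,6) (1,2,6,3,5) (1,3,5,2,6) (1,3,6,2,5) (2,1,5,3,6) (2,1,6,3,5) — 6.
Sync=5: (1,2,3,4,6) (1,2,4,3,6) (1,2,6,3,4) (1,2,6,4,3) (1,3,2,4,6) (1,3,4,2,6) (1,3,6,2,4) (1,4,2,3,6) (1,4,3,2,6) (2,1,3,4,6) (2,1,4,3,6) (2,1,6,3,4) (2,1,6,4,3) (2,3,1,4,6) (2,4,1,3,6) (3,1,2,4,6) (3,1,6,4,2) (3,2,1,4,6) — 18.
Sync=6: (1,2,3,4,5) (1,2,3,5,4) (1,2,4,3,5) (1,2,4,5,3) (1,2,5,3,4) (1,2,5,4,3) (1,3,2,4,5) (1,3,2,5,4) (1,3,4,2,5) (1,3,5,2,4) (1,4,2,3,5) (1,4,3,2,5) (2,1,3,4,5) (2,1,3,5,4) (2,1,4,3,5) (2,1,4,5,3) (2,1,5,3,4) (2,1,5,4,3) (2,3,1,4,5) (2,3,1,5,4) (2,4,1,3,5) (3,1,2,4,5) (3,1,2,5,4) (3,1,4,5,2) (3,1,5,4,2) (3,2,1,4,5) (3,2,1,5,4) (4,1,2,5,3) (4,1,3,5,2) (4,2,1,5,3) — 30.
Summing: 6 + 18 + 30 = 54.

54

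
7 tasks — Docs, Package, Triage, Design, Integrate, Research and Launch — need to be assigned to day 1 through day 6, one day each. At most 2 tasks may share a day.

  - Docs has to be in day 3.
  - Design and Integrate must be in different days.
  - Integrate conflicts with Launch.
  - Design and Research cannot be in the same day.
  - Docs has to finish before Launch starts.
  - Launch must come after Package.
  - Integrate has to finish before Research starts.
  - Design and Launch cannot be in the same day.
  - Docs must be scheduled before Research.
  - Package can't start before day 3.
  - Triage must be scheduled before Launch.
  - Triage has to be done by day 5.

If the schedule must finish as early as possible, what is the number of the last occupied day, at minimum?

day 4

The precedence chain requires at least 2 distinct days.
With at most 2 per day and 7 tasks, at least 4 days are needed.
Propagating the time windows through the other constraints, Research can't land before day 4, so the schedule must run through at least day 4.
4 works (last occupied day: day 4): for example Docs=day 3; Integrate=day 1; Triage=day 1; Research=day 4; Package=day 3; Launch=day 4; Design=day 2.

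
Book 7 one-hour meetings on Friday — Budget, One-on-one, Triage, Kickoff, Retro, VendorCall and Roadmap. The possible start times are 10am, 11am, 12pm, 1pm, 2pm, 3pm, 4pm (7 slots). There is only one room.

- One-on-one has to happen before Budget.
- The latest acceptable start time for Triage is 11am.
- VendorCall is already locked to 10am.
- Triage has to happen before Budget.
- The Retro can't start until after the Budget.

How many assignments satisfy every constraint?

Splitting on Budget: it can be 1pm (6), 2pm (8), 3pm (6). Listing each branch's schedules as (One-on-one, Triage, Kickoff, Retro, VendorCall, Roadmap):
Budget=1pm: (12pm,11am,2pm,3pm,10am,4pm) (12pm,11am,2pm,4pm,10am,3pm) (12pm,11am,3pm,2pm,10am,4pm) (12pm,11am,3pm,4pm,10am,2pm) (12pm,11am,4pm,2pm,10am,3pm) (12pm,11am,4pm,3pm,10am,2pm) — 6.
Budget=2pm: (12pm,11am,1pm,3pm,10am,4pm) (12pm,11am,1pm,4pm,10am,3pm) (12pm,11am,3pm,4pm,10am,1pm) (12pm,11am,4pm,3pm,10am,1pm) (1pm,11am,12pm,3pm,10am,4pm) (1pm,11am,12pm,4pm,10am,3pm) (1pm,11am,3pm,4pm,10am,12pm) (1pm,11am,4pm,3pm,10am,12pm) — 8.
Budget=3pm: (12pm,11am,1pm,4pm,10am,2pm) (12pm,11am,2pm,4pm,10am,1pm) (1pm,11am,12pm,4pm,10am,2pm) (1pm,11am,2pm,4pm,10am,12pm) (2pm,11am,12pm,4pm,10am,1pm) (2pm,11am,1pm,4pm,10am,12pm) — 6.
Summing: 6 + 8 + 6 = 20.

20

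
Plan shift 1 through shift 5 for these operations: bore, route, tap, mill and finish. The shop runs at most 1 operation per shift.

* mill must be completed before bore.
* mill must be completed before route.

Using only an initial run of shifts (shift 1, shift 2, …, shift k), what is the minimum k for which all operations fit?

5

The precedence chain requires at least 2 distinct shifts.
With at most 1 per shift and 5 operations, at least 5 shifts are needed.
5 works (last occupied shift: shift 5): for example mill=shift 1; tap=shift 4; route=shift 3; finish=shift 5; bore=shift 2.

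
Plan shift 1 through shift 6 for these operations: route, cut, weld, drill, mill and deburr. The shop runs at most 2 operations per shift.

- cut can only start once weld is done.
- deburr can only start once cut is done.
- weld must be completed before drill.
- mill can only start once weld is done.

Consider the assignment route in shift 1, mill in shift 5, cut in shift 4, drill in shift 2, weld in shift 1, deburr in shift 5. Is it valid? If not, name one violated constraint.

Valid

cut can only start once weld is done — holds.
mill can only start once weld is done — holds.
weld must be completed before drill — holds.
The shop runs at most 2 operations per shift — holds.
deburr can only start once cut is done — holds.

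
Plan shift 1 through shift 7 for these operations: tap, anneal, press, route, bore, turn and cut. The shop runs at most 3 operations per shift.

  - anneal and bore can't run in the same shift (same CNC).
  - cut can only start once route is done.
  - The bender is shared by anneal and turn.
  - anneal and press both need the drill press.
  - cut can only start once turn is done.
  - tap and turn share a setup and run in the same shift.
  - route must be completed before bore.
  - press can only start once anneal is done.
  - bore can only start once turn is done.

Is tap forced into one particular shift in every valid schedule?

tap can be shift 1 (e.g. cut -> shift 2; press -> shift 4; anneal -> shift 3; tap -> shift 1; route -> shift 1; bore -> shift 2; turn -> shift 1) or shift 2 (e.g. anneal=shift 1; turn=shift 2; tap=shift 2; bore=shift 3; route=shift 1; cut=shift 3; press=shift 2).

No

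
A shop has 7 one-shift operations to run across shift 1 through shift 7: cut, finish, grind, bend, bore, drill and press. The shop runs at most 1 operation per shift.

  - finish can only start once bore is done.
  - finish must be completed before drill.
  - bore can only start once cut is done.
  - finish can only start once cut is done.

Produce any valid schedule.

press=shift 7, bore=shift 2, bend=shift 6, drill=shift 4, finish=shift 3, cut=shift 1, grind=shift 5

Checking: bore(shift 2) before finish(shift 3); finish(shift 3) before drill(shift 4); cut(shift 1) before bore(shift 2); cut(shift 1) before finish(shift 3); max 1 per shift (cap 1).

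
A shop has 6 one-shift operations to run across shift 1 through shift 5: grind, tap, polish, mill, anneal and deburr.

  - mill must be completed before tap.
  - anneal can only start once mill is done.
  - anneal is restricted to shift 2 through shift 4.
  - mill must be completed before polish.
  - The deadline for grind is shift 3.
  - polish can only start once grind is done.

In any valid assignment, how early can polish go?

shift 2

Precedence pushes polish to at least shift 2.
polish at shift 2 is achievable: tap in shift 2; grind in shift 1; deburr in shift 1; polish in shift 2; anneal in shift 2; mill in shift 1.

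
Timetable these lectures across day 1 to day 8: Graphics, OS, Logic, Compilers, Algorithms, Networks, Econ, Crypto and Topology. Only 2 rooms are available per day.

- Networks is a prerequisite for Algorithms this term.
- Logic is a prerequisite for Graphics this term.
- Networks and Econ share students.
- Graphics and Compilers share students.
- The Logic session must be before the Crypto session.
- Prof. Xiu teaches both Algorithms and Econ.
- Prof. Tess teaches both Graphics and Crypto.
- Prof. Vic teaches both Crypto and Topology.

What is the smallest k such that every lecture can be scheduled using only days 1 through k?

The precedence chain requires at least 2 distinct days.
With at most 2 per day and 9 lectures, at least 5 days are needed.
5 works (last occupied day: day 5): for example Topology in day 5; Graphics in day 2; Algorithms in day 2; OS in day 3; Compilers in day 4; Crypto in day 3; Econ in day 4; Logic in day 1; Networks in day 1.

5 days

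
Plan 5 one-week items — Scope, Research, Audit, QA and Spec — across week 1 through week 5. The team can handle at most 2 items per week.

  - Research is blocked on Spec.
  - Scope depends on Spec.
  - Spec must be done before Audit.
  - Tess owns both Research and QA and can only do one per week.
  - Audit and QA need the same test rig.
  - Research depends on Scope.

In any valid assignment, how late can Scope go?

Precedence pushes Scope to at least week 2; downstream work caps Scope at week 4.
Scope at week 4 is achievable: Audit -> week 2, Research -> week 5, Scope -> week 4, Spec -> week 1, QA -> week 1.

week 4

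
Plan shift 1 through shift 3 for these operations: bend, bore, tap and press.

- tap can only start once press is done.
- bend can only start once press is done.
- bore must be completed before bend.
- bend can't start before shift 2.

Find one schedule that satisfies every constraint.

bore -> shift 1; bend -> shift 2; press -> shift 1; tap -> shift 2

Checking: press(shift 1) before bend(shift 2); press(shift 1) before tap(shift 2); bore(shift 1) before bend(shift 2); bend=shift 2 in [shift 2,shift 3].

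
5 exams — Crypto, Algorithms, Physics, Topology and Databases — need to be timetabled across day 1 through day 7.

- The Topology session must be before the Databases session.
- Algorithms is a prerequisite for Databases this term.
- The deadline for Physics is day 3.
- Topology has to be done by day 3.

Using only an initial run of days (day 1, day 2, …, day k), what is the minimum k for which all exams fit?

The precedence chain requires at least 2 distinct days.
2 works (last occupied day: day 2): for example Databases in day 2, Physics in day 1, Topology in day 1, Algorithms in day 1, Crypto in day 1.

2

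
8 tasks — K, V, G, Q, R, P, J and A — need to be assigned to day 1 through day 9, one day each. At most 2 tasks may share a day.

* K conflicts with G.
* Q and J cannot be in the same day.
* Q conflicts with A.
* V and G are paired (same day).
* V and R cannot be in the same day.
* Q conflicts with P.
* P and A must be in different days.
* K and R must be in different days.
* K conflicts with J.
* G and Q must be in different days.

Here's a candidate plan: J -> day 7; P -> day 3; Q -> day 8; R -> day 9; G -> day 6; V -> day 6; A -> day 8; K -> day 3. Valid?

Invalid. Q conflicts with A.

Q and J cannot be in the same day — holds.
V and G are paired (same day) — holds.
V and R cannot be in the same day — holds.
K conflicts with G — holds.
P and A must be in different days — holds.
K conflicts with J — holds.
G and Q must be in different days — holds.
At most 2 tasks may share a day — holds.
K and R must be in different days — holds.
Q conflicts with A — violated.
Q conflicts with P — holds.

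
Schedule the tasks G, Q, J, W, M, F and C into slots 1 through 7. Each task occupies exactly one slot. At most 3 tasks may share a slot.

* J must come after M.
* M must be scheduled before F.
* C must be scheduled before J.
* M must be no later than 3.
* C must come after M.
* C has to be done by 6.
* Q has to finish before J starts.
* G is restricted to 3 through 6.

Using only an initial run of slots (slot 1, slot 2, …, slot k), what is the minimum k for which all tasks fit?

The precedence chain requires at least 3 distinct slots.
With at most 3 per slot and 7 tasks, at least 3 slots are needed.
3 works (last occupied slot: 3): for example G -> 3, Q -> 1, M -> 1, W -> 1, F -> 2, C -> 2, J -> 3.

3 slots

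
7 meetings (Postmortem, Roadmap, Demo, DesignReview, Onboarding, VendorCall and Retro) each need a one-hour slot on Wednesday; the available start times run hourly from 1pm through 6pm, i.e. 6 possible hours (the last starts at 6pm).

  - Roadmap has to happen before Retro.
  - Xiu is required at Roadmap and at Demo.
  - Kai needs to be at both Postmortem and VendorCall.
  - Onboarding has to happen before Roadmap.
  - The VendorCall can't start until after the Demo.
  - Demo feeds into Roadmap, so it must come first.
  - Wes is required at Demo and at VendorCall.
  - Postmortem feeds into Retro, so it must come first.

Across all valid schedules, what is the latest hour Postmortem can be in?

Downstream work caps Postmortem at 5pm.
Postmortem at 5pm is achievable: Roadmap -> 2pm; Retro -> 6pm; VendorCall -> 2pm; DesignReview -> 1pm; Demo -> 1pm; Postmortem -> 5pm; Onboarding -> 1pm.

5pm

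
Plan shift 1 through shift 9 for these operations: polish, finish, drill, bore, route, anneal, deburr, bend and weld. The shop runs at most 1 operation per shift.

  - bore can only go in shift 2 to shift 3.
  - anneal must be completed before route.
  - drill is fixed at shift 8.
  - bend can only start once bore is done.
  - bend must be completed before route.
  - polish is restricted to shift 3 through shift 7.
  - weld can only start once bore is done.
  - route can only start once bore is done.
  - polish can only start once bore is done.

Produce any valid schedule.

finish=shift 7; deburr=shift 9; anneal=shift 1; drill=shift 8; bore=shift 2; bend=shift 4; weld=shift 6; polish=shift 3; route=shift 5

Checking: bore(shift 2) before polish(shift 3); bore(shift 2) before weld(shift 6); bore(shift 2) before bend(shift 4); bend(shift 4) before route(shift 5); anneal(shift 1) before route(shift 5); bore(shift 2) before route(shift 5); bore=shift 2 in [shift 2,shift 3]; polish=shift 3 in [shift 3,shift 7]; drill=shift 8 in [shift 8,shift 8]; max 1 per shift (cap 1).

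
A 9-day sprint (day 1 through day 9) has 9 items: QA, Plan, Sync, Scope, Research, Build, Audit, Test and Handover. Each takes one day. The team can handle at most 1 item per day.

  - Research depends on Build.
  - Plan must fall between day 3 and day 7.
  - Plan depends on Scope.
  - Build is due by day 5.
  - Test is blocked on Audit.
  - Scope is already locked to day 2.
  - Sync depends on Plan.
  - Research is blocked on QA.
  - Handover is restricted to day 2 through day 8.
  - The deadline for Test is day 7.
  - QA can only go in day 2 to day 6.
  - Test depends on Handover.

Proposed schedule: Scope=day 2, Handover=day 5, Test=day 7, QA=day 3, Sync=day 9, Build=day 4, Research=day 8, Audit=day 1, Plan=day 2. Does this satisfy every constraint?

Invalid. Plan must fall between day 3 and day 7.

Scope is already locked to day 2 — holds.
Plan depends on Scope — violated.
Test depends on Handover — holds.
The deadline for Test is day 7 — holds.
Research depends on Build — holds.
Plan must fall between day 3 and day 7 — violated.
The team can handle at most 1 item per day — violated.
Sync depends on Plan — holds.
Research is blocked on QA — holds.
Build is due by day 5 — holds.
Handover is restricted to day 2 through day 8 — holds.
Test is blocked on Audit — holds.
QA can only go in day 2 to day 6 — holds.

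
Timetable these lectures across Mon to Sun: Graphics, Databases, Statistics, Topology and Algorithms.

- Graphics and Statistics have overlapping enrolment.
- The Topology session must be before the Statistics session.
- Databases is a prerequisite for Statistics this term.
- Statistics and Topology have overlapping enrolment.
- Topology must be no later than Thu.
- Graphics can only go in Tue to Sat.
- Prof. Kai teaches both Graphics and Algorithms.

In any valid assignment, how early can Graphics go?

Tue

Graphics is available from Tue; Graphics's own window allows nothing later than Sat.
Graphics at Tue is achievable: Statistics -> Wed; Graphics -> Tue; Topology -> Mon; Algorithms -> Mon; Databases -> Mon.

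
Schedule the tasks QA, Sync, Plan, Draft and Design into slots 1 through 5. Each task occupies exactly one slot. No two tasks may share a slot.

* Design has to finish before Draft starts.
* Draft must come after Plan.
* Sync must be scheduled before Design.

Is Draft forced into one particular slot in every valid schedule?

No

Draft can be 4 (e.g. Sync=1, Plan=3, Design=2, QA=5, Draft=4) or 5 (e.g. Draft -> 5; QA -> 4; Plan -> 3; Sync -> 1; Design -> 2).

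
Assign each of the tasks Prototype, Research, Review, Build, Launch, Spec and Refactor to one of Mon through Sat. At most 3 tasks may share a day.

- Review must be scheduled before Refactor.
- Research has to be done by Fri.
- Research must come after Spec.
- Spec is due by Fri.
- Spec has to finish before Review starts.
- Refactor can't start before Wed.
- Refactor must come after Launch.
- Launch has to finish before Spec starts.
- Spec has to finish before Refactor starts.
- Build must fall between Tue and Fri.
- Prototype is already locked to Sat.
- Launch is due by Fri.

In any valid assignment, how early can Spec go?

Precedence pushes Spec to at least Tue; Spec's own window allows nothing later than Fri; downstream work caps Spec at Thu.
Spec at Tue is achievable: Research -> Wed, Build -> Tue, Spec -> Tue, Review -> Wed, Prototype -> Sat, Launch -> Mon, Refactor -> Thu.

Tue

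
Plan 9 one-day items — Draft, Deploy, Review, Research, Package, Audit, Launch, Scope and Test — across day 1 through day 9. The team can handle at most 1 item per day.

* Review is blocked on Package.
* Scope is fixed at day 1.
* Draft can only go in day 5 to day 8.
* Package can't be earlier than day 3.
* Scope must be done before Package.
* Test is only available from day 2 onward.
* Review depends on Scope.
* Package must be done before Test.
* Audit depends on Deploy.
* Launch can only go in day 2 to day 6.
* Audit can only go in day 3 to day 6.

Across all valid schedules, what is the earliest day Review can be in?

day 4

Precedence pushes Review to at least day 4.
Review at day 4 is achievable: Test in day 8, Scope in day 1, Draft in day 7, Audit in day 5, Package in day 3, Launch in day 6, Research in day 9, Review in day 4, Deploy in day 2.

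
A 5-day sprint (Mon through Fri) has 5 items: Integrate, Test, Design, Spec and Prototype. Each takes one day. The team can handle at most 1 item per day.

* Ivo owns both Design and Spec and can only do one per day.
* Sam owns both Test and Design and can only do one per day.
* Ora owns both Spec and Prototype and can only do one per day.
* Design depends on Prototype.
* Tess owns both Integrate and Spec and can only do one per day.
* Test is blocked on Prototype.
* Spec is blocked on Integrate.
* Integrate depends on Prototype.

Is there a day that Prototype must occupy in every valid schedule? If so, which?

Downstream work caps Prototype at Wed.
So Prototype is pinned to Mon.

Mon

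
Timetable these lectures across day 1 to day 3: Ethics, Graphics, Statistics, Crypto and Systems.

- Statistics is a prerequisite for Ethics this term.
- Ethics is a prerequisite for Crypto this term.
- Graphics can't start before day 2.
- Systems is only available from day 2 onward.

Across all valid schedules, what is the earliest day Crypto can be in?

day 3

Precedence pushes Crypto to at least day 3.
Crypto at day 3 is achievable: Crypto=day 3, Ethics=day 2, Systems=day 2, Graphics=day 2, Statistics=day 1.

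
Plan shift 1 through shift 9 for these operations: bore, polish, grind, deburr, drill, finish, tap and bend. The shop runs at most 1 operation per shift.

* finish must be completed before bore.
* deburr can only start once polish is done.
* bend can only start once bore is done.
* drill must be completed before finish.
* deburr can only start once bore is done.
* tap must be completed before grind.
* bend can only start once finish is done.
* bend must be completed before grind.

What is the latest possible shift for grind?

Precedence pushes grind to at least shift 5.
grind at shift 9 is achievable: deburr -> shift 6; finish -> shift 2; polish -> shift 5; bore -> shift 3; tap -> shift 7; bend -> shift 4; drill -> shift 1; grind -> shift 9.

shift 9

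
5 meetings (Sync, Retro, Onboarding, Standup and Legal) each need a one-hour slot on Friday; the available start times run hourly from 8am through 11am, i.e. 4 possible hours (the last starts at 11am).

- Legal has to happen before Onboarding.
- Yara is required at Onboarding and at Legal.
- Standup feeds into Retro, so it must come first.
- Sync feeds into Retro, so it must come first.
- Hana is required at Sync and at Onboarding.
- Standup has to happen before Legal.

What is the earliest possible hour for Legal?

Precedence pushes Legal to at least 9am; downstream work caps Legal at 10am.
Legal at 9am is achievable: Standup in 8am; Onboarding in 10am; Sync in 8am; Retro in 9am; Legal in 9am.

9am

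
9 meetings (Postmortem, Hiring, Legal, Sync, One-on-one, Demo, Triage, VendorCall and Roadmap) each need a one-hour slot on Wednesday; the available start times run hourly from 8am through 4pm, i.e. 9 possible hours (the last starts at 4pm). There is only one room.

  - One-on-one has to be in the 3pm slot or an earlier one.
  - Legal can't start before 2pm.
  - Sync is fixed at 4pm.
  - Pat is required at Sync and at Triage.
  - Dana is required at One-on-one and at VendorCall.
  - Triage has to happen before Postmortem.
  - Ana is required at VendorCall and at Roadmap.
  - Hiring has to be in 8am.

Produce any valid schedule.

Hiring -> 8am, Roadmap -> 3pm, One-on-one -> 9am, Demo -> 12pm, Sync -> 4pm, Triage -> 10am, Legal -> 2pm, VendorCall -> 1pm, Postmortem -> 11am

Checking: Triage(10am) before Postmortem(11am); One-on-one(9am) != VendorCall(1pm); Sync(4pm) != Triage(10am); VendorCall(1pm) != Roadmap(3pm); One-on-one=9am in [8am,3pm]; Sync=4pm in [4pm,4pm]; Legal=2pm in [2pm,4pm]; Hiring=8am in [8am,8am]; max 1 per hour (cap 1).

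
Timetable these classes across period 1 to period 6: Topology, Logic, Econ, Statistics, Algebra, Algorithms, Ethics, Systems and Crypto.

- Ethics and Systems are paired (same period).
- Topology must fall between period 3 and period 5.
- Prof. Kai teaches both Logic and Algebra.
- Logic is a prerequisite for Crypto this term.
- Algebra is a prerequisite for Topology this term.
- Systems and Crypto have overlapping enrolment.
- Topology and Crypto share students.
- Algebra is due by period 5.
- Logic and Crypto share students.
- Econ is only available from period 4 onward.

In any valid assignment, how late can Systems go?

Systems at period 6 is achievable: Statistics in period 1, Algebra in period 1, Systems in period 6, Algorithms in period 1, Econ in period 4, Topology in period 3, Logic in period 2, Crypto in period 4, Ethics in period 6.

period 6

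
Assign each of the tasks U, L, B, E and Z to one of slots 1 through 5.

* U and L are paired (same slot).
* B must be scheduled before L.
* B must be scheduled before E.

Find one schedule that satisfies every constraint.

E=2, Z=1, B=1, L=2, U=2

Checking: B(1) before L(2); B(1) before E(2); U = L = 2.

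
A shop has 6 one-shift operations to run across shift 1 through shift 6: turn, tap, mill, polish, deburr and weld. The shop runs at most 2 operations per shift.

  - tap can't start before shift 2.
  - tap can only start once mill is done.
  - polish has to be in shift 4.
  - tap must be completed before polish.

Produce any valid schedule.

weld=shift 3; mill=shift 1; tap=shift 2; deburr=shift 2; turn=shift 1; polish=shift 4

Checking: tap(shift 2) before polish(shift 4); mill(shift 1) before tap(shift 2); polish=shift 4 in [shift 4,shift 4]; tap=shift 2 in [shift 2,shift 6]; max 2 per shift (cap 2).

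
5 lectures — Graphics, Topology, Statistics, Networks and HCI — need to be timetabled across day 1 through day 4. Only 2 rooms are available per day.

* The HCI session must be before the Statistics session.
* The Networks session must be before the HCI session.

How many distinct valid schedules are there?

52

Splitting on Graphics: it can be day 1 (13), day 2 (13), day 3 (13), day 4 (13). Listing each branch's schedules as (Topology, Statistics, Networks, HCI) by day number:
Graphics=day 1: (1,4,2,3) (2,3,1,2) (2,4,1,2) (2,4,1,3) (2,4,2,3) (3,3,1,2) (3,4,1,2) (3,4,1,3) (3,4,2,3) (4,3,1,2) (4,4,1,2) (4,4,1,3) (4,4,2,3) — 13.
Graphics=day 2: (1,3,1,2) (1,4,1,2) (1,4,1,3) (1,4,2,3) (2,4,1,3) (3,3,1,2) (3,4,1,2) (3,4,1,3) (3,4,2,3) (4,3,1,2) (4,4,1,2) (4,4,1,3) (4,4,2,3) — 13.
Graphics=day 3: (1,3,1,2) (1,4,1,2) (1,4,1,3) (1,4,2,3) (2,3,1,2) (2,4,1,2) (2,4,1,3) (2,4,2,3) (3,4,1,2) (4,3,1,2) (4,4,1,2) (4,4,1,3) (4,4,2,3) — 13.
Graphics=day 4: (1,3,1,2) (1,4,1,2) (1,4,1,3) (1,4,2,3) (2,3,1,2) (2,4,1,2) (2,4,1,3) (2,4,2,3) (3,3,1,2) (3,4,1,2) (3,4,1,3) (3,4,2,3) (4,3,1,2) — 13.
Summing: 13 + 13 + 13 + 13 = 52.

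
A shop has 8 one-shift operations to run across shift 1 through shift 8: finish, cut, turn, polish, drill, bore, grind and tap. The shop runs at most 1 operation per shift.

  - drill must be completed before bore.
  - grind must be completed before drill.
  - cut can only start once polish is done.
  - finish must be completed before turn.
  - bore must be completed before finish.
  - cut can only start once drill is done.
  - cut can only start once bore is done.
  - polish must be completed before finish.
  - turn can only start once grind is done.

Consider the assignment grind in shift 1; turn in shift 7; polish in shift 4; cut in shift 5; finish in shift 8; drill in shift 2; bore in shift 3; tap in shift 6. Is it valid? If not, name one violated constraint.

turn can only start once grind is done — holds.
finish must be completed before turn — violated.
cut can only start once polish is done — holds.
The shop runs at most 1 operation per shift — holds.
cut can only start once drill is done — holds.
grind must be completed before drill — holds.
polish must be completed before finish — holds.
bore must be completed before finish — holds.
drill must be completed before bore — holds.
cut can only start once bore is done — holds.

No. finish must be completed before turn is not satisfied.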